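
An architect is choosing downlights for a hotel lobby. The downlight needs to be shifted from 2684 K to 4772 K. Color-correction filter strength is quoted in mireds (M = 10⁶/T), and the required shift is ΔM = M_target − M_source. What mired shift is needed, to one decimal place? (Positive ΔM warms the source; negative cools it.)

M_source = 10⁶/2684 = 372.578; M_target = 10⁶/4772 = 209.556.
ΔM = 209.556 − 372.578 = -163.022 → -163.0 mireds, a cooling shift.

-163.0 mireds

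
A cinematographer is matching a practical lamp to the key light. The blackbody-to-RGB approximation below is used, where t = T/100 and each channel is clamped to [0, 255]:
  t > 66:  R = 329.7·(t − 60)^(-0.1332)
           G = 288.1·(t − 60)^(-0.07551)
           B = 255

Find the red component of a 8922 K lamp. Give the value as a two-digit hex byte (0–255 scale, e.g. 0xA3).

0xD2

t = 8922/100 = 89.22; the t > 66 branch applies.
R = 329.7·(89.22 − 60)^(-0.1332) = 329.7·29.22^(-0.1332) = 329.7·0.63793 = 210.325.
Rounded: 210; in hex, 0xD2.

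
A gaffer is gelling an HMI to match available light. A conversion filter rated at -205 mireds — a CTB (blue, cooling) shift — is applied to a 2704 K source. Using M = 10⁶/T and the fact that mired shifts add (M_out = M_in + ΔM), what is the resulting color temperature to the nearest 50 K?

M_in = 10⁶/2704 = 369.82 mireds.
M_out = 369.82 + (-205) = 164.82 mireds.
T_out = 10⁶/164.82 = 6067.1 K → 6050 K.

6050 K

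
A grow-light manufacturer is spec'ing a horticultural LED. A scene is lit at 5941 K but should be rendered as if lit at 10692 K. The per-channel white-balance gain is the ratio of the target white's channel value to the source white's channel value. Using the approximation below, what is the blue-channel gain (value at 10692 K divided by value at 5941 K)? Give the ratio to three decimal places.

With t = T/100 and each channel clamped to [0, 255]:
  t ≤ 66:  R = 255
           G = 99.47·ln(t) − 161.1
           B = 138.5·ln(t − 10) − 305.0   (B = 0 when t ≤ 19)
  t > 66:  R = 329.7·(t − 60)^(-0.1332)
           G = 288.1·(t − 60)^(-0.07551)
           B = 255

1.084

At 5941 K (t = 59.41):
  B = 138.5·ln(59.41 − 10) − 305.0 = 138.5·ln 49.41 − 305.0 = 138.5·3.9002 − 305.0 = 235.171.
At 10692 K (t = 106.92):
  B = 255 by definition for t > 66.
Gain = 255.000 / 235.171 = 1.0843 → 1.084.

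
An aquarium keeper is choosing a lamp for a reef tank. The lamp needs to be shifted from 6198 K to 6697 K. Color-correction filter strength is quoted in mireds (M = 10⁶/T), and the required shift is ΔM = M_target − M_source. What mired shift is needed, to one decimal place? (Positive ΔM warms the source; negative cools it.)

M_source = 10⁶/6198 = 161.342; M_target = 10⁶/6697 = 149.321.
ΔM = 149.321 − 161.342 = -12.022 → -12.0 mireds, a cooling shift.

-12.0 mireds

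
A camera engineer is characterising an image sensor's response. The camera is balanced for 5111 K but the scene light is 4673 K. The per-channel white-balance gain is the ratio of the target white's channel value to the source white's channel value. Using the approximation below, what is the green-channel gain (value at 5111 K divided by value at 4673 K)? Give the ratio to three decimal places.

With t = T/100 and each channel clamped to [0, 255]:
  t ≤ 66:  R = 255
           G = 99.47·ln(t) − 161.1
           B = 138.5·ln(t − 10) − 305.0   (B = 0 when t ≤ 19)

At 4673 K (t = 46.73):
  G = 99.47·ln 46.73 − 161.1 = 99.47·3.8444 − 161.1 = 221.301.
At 5111 K (t = 51.11):
  G = 99.47·ln 51.11 − 161.1 = 99.47·3.9340 − 161.1 = 230.213.
Gain = 230.213 / 221.301 = 1.0403 → 1.040.

1.040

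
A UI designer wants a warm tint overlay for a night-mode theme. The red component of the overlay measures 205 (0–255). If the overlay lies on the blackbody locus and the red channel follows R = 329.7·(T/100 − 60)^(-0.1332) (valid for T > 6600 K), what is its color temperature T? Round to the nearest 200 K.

(t − 60)^(-0.1332) = 205/329.7 = 0.62178.
t − 60 = 0.62178^(1/-0.1332) = 0.62178^(-7.508) = 35.423, so t = 95.423.
T = 100·t = 9542 K → 9600 K to the nearest 200 K.

9600 K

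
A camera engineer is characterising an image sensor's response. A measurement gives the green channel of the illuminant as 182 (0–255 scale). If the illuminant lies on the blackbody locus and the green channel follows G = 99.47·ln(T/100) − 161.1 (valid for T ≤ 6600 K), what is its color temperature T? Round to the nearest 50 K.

ln t = (182 + 161.1) / 99.47 = 3.4493.
t = e^3.4493 = 31.478.
T = 100·t = 3148 K → 3150 K to the nearest 50 K.

3150 K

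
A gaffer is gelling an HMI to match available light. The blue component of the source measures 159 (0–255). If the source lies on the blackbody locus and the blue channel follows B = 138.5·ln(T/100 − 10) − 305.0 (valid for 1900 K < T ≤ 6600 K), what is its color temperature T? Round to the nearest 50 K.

3850 K

ln(t − 10) = (159 + 305.0) / 138.5 = 3.3502.
t − 10 = e^3.3502 = 28.508, so t = 38.508.
T = 100·t = 3851 K → 3850 K to the nearest 50 K.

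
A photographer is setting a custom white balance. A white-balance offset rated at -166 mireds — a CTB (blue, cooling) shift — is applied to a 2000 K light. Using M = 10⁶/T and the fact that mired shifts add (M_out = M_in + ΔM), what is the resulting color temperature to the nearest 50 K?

M_in = 10⁶/2000 = 500.00 mireds.
M_out = 500.00 + (-166) = 334.00 mireds.
T_out = 10⁶/334.00 = 2994.0 K → 3000 K.

3000 K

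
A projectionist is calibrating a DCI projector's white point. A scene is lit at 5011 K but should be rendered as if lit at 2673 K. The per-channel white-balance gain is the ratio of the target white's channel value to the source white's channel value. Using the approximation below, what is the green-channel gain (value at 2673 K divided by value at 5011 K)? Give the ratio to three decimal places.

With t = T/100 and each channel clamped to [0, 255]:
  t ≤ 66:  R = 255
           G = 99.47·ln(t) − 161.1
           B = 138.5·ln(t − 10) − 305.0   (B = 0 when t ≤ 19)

At 5011 K (t = 50.11):
  G = 99.47·ln 50.11 − 161.1 = 99.47·3.9142 − 161.1 = 228.248.
At 2673 K (t = 26.73):
  G = 99.47·ln 26.73 − 161.1 = 99.47·3.2858 − 161.1 = 165.737.
Gain = 165.737 / 228.248 = 0.7261 → 0.726.

0.726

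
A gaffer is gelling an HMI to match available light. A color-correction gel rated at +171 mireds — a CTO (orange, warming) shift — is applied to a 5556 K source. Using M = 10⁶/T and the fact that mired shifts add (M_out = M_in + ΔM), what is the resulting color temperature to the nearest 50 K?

M_in = 10⁶/5556 = 179.99 mireds.
M_out = 179.99 + (+171) = 350.99 mireds.
T_out = 10⁶/350.99 = 2849.1 K → 2850 K.

2850 K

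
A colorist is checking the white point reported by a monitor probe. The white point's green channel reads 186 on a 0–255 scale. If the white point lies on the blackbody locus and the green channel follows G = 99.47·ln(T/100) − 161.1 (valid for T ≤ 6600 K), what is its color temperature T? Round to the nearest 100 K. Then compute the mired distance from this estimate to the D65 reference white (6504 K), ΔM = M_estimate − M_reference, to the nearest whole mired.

ln t = (186 + 161.1) / 99.47 = 3.4895.
t = e^3.4895 = 32.769.
T = 100·t = 3277 K → 3300 K to the nearest 100 K.
M_estimate = 10⁶/3300 = 303.03; M_reference = 10⁶/6504 = 153.75.
ΔM = 303.03 − 153.75 = 149.28 → +149 mireds.

+149 mireds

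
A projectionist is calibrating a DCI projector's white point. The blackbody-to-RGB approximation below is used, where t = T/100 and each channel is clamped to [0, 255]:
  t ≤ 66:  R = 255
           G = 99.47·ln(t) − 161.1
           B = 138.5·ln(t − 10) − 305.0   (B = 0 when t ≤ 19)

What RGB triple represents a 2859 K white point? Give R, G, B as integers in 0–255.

t = 2859/100 = 28.59; the t ≤ 66 branch applies.
R = 255 by definition for t ≤ 66.
G = 99.47·ln 28.59 − 161.1 = 99.47·3.3531 − 161.1 = 172.429.
B = 138.5·ln(28.59 − 10) − 305.0 = 138.5·ln 18.59 − 305.0 = 138.5·2.9226 − 305.0 = 99.783.
Rounded: (255, 172, 100).

R=255, G=172, B=100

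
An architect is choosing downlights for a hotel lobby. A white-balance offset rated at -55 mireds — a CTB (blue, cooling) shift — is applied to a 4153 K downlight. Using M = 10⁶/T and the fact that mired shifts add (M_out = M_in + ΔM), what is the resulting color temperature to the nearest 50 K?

5400 K

M_in = 10⁶/4153 = 240.79 mireds.
M_out = 240.79 + (-55) = 185.79 mireds.
T_out = 10⁶/185.79 = 5382.4 K → 5400 K.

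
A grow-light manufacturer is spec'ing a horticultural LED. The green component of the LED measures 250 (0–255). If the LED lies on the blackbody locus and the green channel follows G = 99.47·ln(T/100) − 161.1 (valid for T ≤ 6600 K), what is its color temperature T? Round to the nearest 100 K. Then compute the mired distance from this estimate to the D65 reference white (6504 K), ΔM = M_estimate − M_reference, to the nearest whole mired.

ln t = (250 + 161.1) / 99.47 = 4.1329.
t = e^4.1329 = 62.359.
T = 100·t = 6236 K → 6200 K to the nearest 100 K.
M_estimate = 10⁶/6200 = 161.29; M_reference = 10⁶/6504 = 153.75.
ΔM = 161.29 − 153.75 = 7.54 → +8 mireds.

+8 mireds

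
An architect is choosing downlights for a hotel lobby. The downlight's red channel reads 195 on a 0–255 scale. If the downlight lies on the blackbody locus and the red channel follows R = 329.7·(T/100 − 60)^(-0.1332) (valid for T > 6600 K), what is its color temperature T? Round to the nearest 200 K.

11200 K

(t − 60)^(-0.1332) = 195/329.7 = 0.59145.
t − 60 = 0.59145^(1/-0.1332) = 0.59145^(-7.508) = 51.564, so t = 111.564.
T = 100·t = 11156 K → 11200 K to the nearest 200 K.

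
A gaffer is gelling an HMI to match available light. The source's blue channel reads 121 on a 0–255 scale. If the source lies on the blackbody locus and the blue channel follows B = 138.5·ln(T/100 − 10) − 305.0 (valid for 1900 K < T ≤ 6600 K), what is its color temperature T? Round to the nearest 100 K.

3200 K

ln(t − 10) = (121 + 305.0) / 138.5 = 3.0758.
t − 10 = e^3.0758 = 21.667, so t = 31.667.
T = 100·t = 3167 K → 3200 K to the nearest 100 K.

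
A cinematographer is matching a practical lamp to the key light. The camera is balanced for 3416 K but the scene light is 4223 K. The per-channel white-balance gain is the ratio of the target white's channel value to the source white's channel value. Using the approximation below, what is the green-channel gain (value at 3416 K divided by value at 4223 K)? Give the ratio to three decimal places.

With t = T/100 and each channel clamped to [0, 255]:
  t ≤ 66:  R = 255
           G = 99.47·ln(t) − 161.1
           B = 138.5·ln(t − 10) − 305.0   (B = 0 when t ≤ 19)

0.900

At 4223 K (t = 42.23):
  G = 99.47·ln 42.23 − 161.1 = 99.47·3.7431 − 161.1 = 211.229.
At 3416 K (t = 34.16):
  G = 99.47·ln 34.16 − 161.1 = 99.47·3.5311 − 161.1 = 190.134.
Gain = 190.134 / 211.229 = 0.9001 → 0.900.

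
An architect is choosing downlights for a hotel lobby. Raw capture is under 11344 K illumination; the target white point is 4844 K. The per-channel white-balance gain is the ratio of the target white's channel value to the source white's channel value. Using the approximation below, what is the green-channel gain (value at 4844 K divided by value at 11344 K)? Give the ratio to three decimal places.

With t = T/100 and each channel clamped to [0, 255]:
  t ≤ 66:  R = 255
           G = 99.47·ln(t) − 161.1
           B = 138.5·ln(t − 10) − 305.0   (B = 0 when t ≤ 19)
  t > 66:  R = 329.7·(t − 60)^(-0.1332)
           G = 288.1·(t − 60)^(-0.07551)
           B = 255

1.054

At 11344 K (t = 113.44):
  G = 288.1·(113.44 − 60)^(-0.07551) = 288.1·53.44^(-0.07551) = 288.1·0.74051 = 213.340.
At 4844 K (t = 48.44):
  G = 99.47·ln 48.44 − 161.1 = 99.47·3.8803 − 161.1 = 224.876.
Gain = 224.876 / 213.340 = 1.0541 → 1.054.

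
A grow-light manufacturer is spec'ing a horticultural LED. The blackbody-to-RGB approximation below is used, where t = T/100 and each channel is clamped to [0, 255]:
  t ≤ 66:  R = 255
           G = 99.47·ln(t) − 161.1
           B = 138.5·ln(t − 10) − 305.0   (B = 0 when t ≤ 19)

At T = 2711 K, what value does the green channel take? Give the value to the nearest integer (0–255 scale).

t = 2711/100 = 27.11; the t ≤ 66 branch applies.
G = 99.47·ln 27.11 − 161.1 = 99.47·3.2999 − 161.1 = 167.141.
Rounded: 167.

167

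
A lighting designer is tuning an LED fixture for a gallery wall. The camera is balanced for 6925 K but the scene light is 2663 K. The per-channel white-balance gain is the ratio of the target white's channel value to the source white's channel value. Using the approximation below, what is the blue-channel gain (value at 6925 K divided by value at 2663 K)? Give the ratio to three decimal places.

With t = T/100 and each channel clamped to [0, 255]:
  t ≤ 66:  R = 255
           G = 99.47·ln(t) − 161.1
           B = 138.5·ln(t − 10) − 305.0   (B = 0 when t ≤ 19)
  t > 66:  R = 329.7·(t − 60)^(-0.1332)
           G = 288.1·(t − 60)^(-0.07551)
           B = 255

At 2663 K (t = 26.63):
  B = 138.5·ln(26.63 − 10) − 305.0 = 138.5·ln 16.63 − 305.0 = 138.5·2.8112 − 305.0 = 84.352.
At 6925 K (t = 69.25):
  B = 255 by definition for t > 66.
Gain = 255.000 / 84.352 = 3.0230 → 3.023.

3.023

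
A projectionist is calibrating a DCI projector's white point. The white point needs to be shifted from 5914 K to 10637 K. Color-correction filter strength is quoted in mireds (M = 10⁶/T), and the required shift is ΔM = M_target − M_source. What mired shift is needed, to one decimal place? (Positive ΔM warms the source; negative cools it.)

-75.1 mireds

M_source = 10⁶/5914 = 169.090; M_target = 10⁶/10637 = 94.011.
ΔM = 94.011 − 169.090 = -75.079 → -75.1 mireds, a cooling shift.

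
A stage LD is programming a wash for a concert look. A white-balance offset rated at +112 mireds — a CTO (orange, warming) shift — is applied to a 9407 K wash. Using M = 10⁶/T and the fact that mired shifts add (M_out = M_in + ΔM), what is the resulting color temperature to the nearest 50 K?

4600 K

M_in = 10⁶/9407 = 106.30 mireds.
M_out = 106.30 + (+112) = 218.30 mireds.
T_out = 10⁶/218.30 = 4580.8 K → 4600 K.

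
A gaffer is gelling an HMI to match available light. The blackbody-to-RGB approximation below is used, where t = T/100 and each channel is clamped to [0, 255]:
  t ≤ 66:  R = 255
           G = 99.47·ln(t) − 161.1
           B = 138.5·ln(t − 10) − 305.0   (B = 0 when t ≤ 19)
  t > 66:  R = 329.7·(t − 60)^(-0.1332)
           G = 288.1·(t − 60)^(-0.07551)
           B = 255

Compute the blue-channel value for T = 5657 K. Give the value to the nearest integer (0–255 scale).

t = 5657/100 = 56.57; the t ≤ 66 branch applies.
B = 138.5·ln(56.57 − 10) − 305.0 = 138.5·ln 46.57 − 305.0 = 138.5·3.8410 − 305.0 = 226.972.
Rounded: 227.

227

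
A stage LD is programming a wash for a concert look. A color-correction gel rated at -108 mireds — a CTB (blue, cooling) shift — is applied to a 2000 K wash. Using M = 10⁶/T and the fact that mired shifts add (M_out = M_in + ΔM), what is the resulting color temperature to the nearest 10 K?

M_in = 10⁶/2000 = 500.00 mireds.
M_out = 500.00 + (-108) = 392.00 mireds.
T_out = 10⁶/392.00 = 2551.0 K → 2550 K.

2550 K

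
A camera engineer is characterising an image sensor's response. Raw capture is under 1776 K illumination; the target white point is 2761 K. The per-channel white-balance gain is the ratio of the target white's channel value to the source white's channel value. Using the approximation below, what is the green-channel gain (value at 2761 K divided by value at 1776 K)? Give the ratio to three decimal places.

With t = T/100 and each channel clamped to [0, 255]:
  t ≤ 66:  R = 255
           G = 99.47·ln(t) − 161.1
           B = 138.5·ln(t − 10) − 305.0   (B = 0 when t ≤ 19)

At 1776 K (t = 17.76):
  G = 99.47·ln 17.76 − 161.1 = 99.47·2.8769 − 161.1 = 125.070.
At 2761 K (t = 27.61):
  G = 99.47·ln 27.61 − 161.1 = 99.47·3.3182 − 161.1 = 168.959.
Gain = 168.959 / 125.070 = 1.3509 → 1.351.

1.351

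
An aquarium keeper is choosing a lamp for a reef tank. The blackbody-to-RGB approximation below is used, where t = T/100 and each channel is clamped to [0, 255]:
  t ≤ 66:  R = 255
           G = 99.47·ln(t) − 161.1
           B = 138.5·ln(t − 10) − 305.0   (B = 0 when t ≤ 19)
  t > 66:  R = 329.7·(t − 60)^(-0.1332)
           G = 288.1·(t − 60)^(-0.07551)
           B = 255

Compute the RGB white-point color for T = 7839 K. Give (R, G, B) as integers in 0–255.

t = 7839/100 = 78.39; the t > 66 branch applies.
R = 329.7·(78.39 − 60)^(-0.1332) = 329.7·18.39^(-0.1332) = 329.7·0.67851 = 223.705.
G = 288.1·(78.39 − 60)^(-0.07551) = 288.1·18.39^(-0.07551) = 288.1·0.80262 = 231.236.
B = 255 by definition for t > 66.
Rounded: (224, 231, 255).

(224, 231, 255)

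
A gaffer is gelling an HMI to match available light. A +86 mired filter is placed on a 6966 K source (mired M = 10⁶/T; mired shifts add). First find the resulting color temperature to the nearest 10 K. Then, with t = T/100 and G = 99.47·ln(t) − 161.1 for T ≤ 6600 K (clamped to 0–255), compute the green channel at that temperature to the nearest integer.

M_in = 10⁶/6966 = 143.55; M_out = 143.55 + (+86) = 229.55.
T_out = 10⁶/229.55 = 4356.3 K → 4360 K; t = 43.6.
G = 99.47·ln 43.6 − 161.1 = 99.47·3.7751 − 161.1 = 214.405.
Rounded: 214.

214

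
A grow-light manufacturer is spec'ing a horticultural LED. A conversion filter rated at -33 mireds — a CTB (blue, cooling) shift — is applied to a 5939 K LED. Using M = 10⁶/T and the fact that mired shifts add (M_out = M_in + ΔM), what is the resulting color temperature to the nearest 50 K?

M_in = 10⁶/5939 = 168.38 mireds.
M_out = 168.38 + (-33) = 135.38 mireds.
T_out = 10⁶/135.38 = 7386.7 K → 7400 K.

7400 K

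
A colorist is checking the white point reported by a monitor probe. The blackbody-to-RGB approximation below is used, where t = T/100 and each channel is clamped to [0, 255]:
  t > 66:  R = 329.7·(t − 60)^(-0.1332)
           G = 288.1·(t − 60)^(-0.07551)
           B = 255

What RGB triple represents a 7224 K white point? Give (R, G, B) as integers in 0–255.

t = 7224/100 = 72.24; the t > 66 branch applies.
R = 329.7·(72.24 − 60)^(-0.1332) = 329.7·12.24^(-0.1332) = 329.7·0.71632 = 236.171.
G = 288.1·(72.24 − 60)^(-0.07551) = 288.1·12.24^(-0.07551) = 288.1·0.82768 = 238.454.
B = 255 by definition for t > 66.
Rounded: (236, 238, 255).

(236, 238, 255)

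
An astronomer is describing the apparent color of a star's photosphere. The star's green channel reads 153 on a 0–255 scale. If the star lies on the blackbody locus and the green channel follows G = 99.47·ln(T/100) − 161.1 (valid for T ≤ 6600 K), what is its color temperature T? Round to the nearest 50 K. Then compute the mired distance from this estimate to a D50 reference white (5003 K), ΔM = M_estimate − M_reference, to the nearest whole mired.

ln t = (153 + 161.1) / 99.47 = 3.1577.
t = e^3.1577 = 23.517.
T = 100·t = 2352 K → 2350 K to the nearest 50 K.
M_estimate = 10⁶/2350 = 425.53; M_reference = 10⁶/5003 = 199.88.
ΔM = 425.53 − 199.88 = 225.65 → +226 mireds.

+226 mireds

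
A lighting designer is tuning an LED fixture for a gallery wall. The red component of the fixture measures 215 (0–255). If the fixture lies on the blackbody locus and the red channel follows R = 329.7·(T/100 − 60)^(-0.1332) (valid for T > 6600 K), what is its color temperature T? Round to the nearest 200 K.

(t − 60)^(-0.1332) = 215/329.7 = 0.65211.
t − 60 = 0.65211^(1/-0.1332) = 0.65211^(-7.508) = 24.774, so t = 84.774.
T = 100·t = 8477 K → 8400 K to the nearest 200 K.

8400 K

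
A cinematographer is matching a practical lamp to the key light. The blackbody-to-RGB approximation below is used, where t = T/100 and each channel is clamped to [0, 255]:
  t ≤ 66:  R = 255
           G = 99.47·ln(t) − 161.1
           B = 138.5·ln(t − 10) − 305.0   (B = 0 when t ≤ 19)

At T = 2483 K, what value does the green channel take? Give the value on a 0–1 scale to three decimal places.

t = 2483/100 = 24.83; the t ≤ 66 branch applies.
G = 99.47·ln 24.83 − 161.1 = 99.47·3.2121 − 161.1 = 158.403.
On a 0–1 scale: 158.403/255 = 0.6212 → 0.621.

0.621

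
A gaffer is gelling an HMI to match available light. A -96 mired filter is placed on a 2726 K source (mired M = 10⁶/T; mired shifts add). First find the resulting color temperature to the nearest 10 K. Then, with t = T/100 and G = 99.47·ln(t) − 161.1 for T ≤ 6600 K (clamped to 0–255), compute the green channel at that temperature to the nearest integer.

M_in = 10⁶/2726 = 366.84; M_out = 366.84 + (-96) = 270.84.
T_out = 10⁶/270.84 = 3692.2 K → 3690 K; t = 36.9.
G = 99.47·ln 36.9 − 161.1 = 99.47·3.6082 − 161.1 = 197.809.
Rounded: 198.

198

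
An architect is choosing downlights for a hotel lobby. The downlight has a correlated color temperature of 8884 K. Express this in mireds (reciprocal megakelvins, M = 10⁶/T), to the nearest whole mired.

113 mireds

M = 10⁶ / 8884 = 112.562 → 113 mireds.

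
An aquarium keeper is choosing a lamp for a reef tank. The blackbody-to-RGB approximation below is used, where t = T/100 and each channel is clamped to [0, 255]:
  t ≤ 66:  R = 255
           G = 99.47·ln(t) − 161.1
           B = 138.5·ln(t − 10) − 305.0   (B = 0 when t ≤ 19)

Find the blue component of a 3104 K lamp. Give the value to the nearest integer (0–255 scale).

117

t = 3104/100 = 31.04; the t ≤ 66 branch applies.
B = 138.5·ln(31.04 − 10) − 305.0 = 138.5·ln 21.04 − 305.0 = 138.5·3.0464 − 305.0 = 116.930.
Rounded: 117.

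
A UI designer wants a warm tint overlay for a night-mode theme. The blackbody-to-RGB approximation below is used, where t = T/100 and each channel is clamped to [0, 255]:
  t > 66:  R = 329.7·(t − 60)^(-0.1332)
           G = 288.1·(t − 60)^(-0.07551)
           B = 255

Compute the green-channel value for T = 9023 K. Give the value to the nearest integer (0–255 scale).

223

t = 9023/100 = 90.23; the t > 66 branch applies.
G = 288.1·(90.23 − 60)^(-0.07551) = 288.1·30.23^(-0.07551) = 288.1·0.77306 = 222.718.
Rounded: 223.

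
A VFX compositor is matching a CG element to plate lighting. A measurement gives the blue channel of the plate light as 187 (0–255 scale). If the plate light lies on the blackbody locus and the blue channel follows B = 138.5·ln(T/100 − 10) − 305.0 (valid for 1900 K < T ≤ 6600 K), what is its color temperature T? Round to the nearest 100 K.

4500 K

ln(t − 10) = (187 + 305.0) / 138.5 = 3.5523.
t − 10 = e^3.5523 = 34.895, so t = 44.895.
T = 100·t = 4490 K → 4500 K to the nearest 100 K.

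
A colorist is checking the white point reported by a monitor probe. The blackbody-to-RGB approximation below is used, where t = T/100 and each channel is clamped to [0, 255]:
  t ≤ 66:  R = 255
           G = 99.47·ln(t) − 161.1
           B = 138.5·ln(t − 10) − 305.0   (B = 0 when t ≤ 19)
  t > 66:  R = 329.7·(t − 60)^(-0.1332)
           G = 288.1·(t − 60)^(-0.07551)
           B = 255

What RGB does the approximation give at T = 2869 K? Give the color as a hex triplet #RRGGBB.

#FFAD65

t = 2869/100 = 28.69; the t ≤ 66 branch applies.
R = 255 by definition for t ≤ 66.
G = 99.47·ln 28.69 − 161.1 = 99.47·3.3565 − 161.1 = 172.776.
B = 138.5·ln(28.69 − 10) − 305.0 = 138.5·ln 18.69 − 305.0 = 138.5·2.9280 − 305.0 = 100.526.
Rounded: (255, 173, 101).
In hex: #FFAD65.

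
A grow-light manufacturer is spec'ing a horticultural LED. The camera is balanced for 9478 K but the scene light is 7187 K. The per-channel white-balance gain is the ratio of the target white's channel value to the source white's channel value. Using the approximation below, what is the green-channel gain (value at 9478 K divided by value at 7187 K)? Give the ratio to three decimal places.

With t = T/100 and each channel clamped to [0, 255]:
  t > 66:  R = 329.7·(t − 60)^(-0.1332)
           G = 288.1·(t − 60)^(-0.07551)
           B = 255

At 7187 K (t = 71.87):
  G = 288.1·(71.87 − 60)^(-0.07551) = 288.1·11.87^(-0.07551) = 288.1·0.82960 = 239.007.
At 9478 K (t = 94.78):
  G = 288.1·(94.78 − 60)^(-0.07551) = 288.1·34.78^(-0.07551) = 288.1·0.76492 = 220.373.
Gain = 220.373 / 239.007 = 0.9220 → 0.922.

0.922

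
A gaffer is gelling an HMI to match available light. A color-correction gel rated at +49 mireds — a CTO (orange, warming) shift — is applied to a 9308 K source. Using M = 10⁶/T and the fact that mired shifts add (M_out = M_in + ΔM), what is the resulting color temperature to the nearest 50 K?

M_in = 10⁶/9308 = 107.43 mireds.
M_out = 107.43 + (+49) = 156.43 mireds.
T_out = 10⁶/156.43 = 6392.5 K → 6400 K.

6400 K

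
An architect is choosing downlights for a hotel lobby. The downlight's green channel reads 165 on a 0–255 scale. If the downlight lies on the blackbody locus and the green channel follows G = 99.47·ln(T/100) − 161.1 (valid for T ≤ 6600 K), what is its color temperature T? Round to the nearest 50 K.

ln t = (165 + 161.1) / 99.47 = 3.2784.
t = e^3.2784 = 26.533.
T = 100·t = 2653 K → 2650 K to the nearest 50 K.

2650 K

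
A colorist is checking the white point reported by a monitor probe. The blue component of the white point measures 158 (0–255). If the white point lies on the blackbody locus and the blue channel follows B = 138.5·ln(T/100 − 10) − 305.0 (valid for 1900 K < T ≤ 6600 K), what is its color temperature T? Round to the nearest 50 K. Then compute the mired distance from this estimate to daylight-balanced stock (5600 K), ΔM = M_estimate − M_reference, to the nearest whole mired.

+81 mireds

ln(t − 10) = (158 + 305.0) / 138.5 = 3.3430.
t − 10 = e^3.3430 = 28.303, so t = 38.303.
T = 100·t = 3830 K → 3850 K to the nearest 50 K.
M_estimate = 10⁶/3850 = 259.74; M_reference = 10⁶/5600 = 178.57.
ΔM = 259.74 − 178.57 = 81.17 → +81 mireds.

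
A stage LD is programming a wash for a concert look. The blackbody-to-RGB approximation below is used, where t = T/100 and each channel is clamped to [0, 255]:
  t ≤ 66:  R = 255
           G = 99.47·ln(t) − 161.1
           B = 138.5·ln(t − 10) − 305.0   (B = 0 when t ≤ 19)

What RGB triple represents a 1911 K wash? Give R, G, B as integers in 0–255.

R=255, G=132, B=1

t = 1911/100 = 19.11; the t ≤ 66 branch applies.
R = 255 by definition for t ≤ 66.
G = 99.47·ln 19.11 − 161.1 = 99.47·2.9502 − 161.1 = 132.358.
B = 138.5·ln(19.11 − 10) − 305.0 = 138.5·ln 9.11 − 305.0 = 138.5·2.2094 − 305.0 = 0.998.
Rounded: (255, 132, 1).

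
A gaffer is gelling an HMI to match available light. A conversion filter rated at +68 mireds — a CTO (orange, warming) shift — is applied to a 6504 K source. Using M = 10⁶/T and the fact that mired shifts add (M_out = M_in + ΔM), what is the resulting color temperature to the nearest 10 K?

4510 K

M_in = 10⁶/6504 = 153.75 mireds.
M_out = 153.75 + (+68) = 221.75 mireds.
T_out = 10⁶/221.75 = 4509.6 K → 4510 K.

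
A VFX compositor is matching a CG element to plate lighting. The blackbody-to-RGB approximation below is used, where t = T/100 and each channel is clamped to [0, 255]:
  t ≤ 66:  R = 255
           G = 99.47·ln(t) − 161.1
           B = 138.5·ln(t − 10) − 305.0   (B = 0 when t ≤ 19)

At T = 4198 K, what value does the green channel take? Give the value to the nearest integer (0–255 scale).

211

t = 4198/100 = 41.98; the t ≤ 66 branch applies.
G = 99.47·ln 41.98 − 161.1 = 99.47·3.7372 − 161.1 = 210.639.
Rounded: 211.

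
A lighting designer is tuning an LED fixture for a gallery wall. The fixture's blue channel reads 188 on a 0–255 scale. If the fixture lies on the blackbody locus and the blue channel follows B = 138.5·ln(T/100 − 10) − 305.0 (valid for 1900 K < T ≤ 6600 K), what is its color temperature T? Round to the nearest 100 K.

4500 K

ln(t − 10) = (188 + 305.0) / 138.5 = 3.5596.
t − 10 = e^3.5596 = 35.148, so t = 45.148.
T = 100·t = 4515 K → 4500 K to the nearest 100 K.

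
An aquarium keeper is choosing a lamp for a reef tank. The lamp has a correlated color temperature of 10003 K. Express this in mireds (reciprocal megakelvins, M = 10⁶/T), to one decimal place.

M = 10⁶ / 10003 = 99.970 → 100.0 mireds.

100.0 mireds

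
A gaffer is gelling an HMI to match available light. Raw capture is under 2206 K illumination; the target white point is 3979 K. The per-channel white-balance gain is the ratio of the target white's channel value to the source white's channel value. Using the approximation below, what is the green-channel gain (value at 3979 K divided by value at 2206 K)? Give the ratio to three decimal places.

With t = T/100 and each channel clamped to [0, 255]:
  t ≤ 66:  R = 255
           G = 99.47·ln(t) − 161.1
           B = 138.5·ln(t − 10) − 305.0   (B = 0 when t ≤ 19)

1.400

At 2206 K (t = 22.06):
  G = 99.47·ln 22.06 − 161.1 = 99.47·3.0938 − 161.1 = 146.637.
At 3979 K (t = 39.79):
  G = 99.47·ln 39.79 − 161.1 = 99.47·3.6836 − 161.1 = 205.309.
Gain = 205.309 / 146.637 = 1.4001 → 1.400.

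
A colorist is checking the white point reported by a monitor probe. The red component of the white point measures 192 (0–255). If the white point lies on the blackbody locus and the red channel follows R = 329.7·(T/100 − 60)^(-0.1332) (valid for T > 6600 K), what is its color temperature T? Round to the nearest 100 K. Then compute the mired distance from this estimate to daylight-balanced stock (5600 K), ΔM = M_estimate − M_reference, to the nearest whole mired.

-94 mireds

(t − 60)^(-0.1332) = 192/329.7 = 0.58235.
t − 60 = 0.58235^(1/-0.1332) = 0.58235^(-7.508) = 57.929, so t = 117.929.
T = 100·t = 11793 K → 11800 K to the nearest 100 K.
M_estimate = 10⁶/11800 = 84.75; M_reference = 10⁶/5600 = 178.57.
ΔM = 84.75 − 178.57 = -93.83 → -94 mireds.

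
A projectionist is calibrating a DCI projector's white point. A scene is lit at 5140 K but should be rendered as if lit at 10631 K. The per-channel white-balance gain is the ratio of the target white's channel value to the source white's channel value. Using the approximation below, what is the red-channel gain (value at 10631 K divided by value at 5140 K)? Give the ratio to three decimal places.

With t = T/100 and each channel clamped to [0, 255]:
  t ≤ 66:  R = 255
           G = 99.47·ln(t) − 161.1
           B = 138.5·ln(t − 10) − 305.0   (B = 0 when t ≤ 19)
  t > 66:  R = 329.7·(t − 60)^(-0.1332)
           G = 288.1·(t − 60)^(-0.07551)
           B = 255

At 5140 K (t = 51.4):
  R = 255 by definition for t ≤ 66.
At 10631 K (t = 106.31):
  R = 329.7·(106.31 − 60)^(-0.1332) = 329.7·46.31^(-0.1332) = 329.7·0.59997 = 197.811.
Gain = 197.811 / 255.000 = 0.7757 → 0.776.

0.776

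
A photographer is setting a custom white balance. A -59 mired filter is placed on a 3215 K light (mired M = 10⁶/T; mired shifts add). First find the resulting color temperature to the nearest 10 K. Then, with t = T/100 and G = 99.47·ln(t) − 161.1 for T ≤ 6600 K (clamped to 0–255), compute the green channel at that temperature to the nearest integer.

M_in = 10⁶/3215 = 311.04; M_out = 311.04 + (-59) = 252.04.
T_out = 10⁶/252.04 = 3967.6 K → 3970 K; t = 39.7.
G = 99.47·ln 39.7 − 161.1 = 99.47·3.6814 − 161.1 = 205.084.
Rounded: 205.

205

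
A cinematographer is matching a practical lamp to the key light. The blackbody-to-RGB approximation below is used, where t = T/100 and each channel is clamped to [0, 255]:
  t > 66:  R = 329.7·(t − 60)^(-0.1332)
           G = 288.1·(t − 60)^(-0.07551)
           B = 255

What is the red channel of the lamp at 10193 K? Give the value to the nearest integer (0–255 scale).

t = 10193/100 = 101.93; the t > 66 branch applies.
R = 329.7·(101.93 − 60)^(-0.1332) = 329.7·41.93^(-0.1332) = 329.7·0.60797 = 200.447.
Rounded: 200.

200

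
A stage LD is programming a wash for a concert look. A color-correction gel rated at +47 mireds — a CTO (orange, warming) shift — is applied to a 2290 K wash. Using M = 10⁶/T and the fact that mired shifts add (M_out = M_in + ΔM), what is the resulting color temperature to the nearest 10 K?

2070 K

M_in = 10⁶/2290 = 436.68 mireds.
M_out = 436.68 + (+47) = 483.68 mireds.
T_out = 10⁶/483.68 = 2067.5 K → 2070 K.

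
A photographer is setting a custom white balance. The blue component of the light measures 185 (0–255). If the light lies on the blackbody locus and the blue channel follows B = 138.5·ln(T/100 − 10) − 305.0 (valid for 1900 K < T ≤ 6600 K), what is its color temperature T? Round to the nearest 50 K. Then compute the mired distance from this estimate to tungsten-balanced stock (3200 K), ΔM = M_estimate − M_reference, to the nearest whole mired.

-88 mireds

ln(t − 10) = (185 + 305.0) / 138.5 = 3.5379.
t − 10 = e^3.5379 = 34.395, so t = 44.395.
T = 100·t = 4439 K → 4450 K to the nearest 50 K.
M_estimate = 10⁶/4450 = 224.72; M_reference = 10⁶/3200 = 312.50.
ΔM = 224.72 − 312.50 = -87.78 → -88 mireds.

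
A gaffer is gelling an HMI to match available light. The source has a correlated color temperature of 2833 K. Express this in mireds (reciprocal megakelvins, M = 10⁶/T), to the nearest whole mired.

M = 10⁶ / 2833 = 352.983 → 353 mireds.

353 mireds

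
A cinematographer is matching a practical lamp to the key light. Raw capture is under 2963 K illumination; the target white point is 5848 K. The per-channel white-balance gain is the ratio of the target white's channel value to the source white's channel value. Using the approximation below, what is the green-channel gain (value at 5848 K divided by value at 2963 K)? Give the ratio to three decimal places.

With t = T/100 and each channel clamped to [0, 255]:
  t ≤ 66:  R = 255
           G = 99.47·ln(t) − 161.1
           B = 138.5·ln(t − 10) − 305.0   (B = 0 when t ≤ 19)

At 2963 K (t = 29.63):
  G = 99.47·ln 29.63 − 161.1 = 99.47·3.3888 − 161.1 = 175.983.
At 5848 K (t = 58.48):
  G = 99.47·ln 58.48 − 161.1 = 99.47·4.0687 − 161.1 = 243.612.
Gain = 243.612 / 175.983 = 1.3843 → 1.384.

1.384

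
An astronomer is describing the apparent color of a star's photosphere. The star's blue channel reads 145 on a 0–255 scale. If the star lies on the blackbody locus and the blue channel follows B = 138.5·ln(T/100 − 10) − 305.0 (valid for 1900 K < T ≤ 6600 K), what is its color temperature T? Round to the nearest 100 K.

ln(t − 10) = (145 + 305.0) / 138.5 = 3.2491.
t − 10 = e^3.2491 = 25.767, so t = 35.767.
T = 100·t = 3577 K → 3600 K to the nearest 100 K.

3600 K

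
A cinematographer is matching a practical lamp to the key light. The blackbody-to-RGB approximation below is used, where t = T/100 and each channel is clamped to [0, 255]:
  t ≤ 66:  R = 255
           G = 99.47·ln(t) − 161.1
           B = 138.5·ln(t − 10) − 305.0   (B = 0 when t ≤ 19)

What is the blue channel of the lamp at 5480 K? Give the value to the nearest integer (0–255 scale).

222

t = 5480/100 = 54.8; the t ≤ 66 branch applies.
B = 138.5·ln(54.8 − 10) − 305.0 = 138.5·ln 44.8 − 305.0 = 138.5·3.8022 − 305.0 = 221.606.
Rounded: 222.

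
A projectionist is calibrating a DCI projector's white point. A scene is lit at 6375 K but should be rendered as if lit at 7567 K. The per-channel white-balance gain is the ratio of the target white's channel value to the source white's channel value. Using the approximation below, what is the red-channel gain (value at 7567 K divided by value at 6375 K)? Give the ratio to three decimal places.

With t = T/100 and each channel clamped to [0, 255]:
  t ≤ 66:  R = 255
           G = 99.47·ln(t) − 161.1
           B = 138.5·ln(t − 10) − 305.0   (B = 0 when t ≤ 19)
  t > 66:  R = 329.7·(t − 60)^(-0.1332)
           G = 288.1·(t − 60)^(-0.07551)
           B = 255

At 6375 K (t = 63.75):
  R = 255 by definition for t ≤ 66.
At 7567 K (t = 75.67):
  R = 329.7·(75.67 − 60)^(-0.1332) = 329.7·15.67^(-0.1332) = 329.7·0.69313 = 228.526.
Gain = 228.526 / 255.000 = 0.8962 → 0.896.

0.896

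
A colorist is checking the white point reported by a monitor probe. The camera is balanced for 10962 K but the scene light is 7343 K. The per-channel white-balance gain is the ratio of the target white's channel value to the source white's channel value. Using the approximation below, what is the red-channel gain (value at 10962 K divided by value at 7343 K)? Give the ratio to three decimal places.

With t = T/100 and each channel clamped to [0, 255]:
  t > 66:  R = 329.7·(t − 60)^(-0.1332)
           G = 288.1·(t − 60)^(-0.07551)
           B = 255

0.840

At 7343 K (t = 73.43):
  R = 329.7·(73.43 − 60)^(-0.1332) = 329.7·13.43^(-0.1332) = 329.7·0.70752 = 233.270.
At 10962 K (t = 109.62):
  R = 329.7·(109.62 − 60)^(-0.1332) = 329.7·49.62^(-0.1332) = 329.7·0.59448 = 196.001.
Gain = 196.001 / 233.270 = 0.8402 → 0.840.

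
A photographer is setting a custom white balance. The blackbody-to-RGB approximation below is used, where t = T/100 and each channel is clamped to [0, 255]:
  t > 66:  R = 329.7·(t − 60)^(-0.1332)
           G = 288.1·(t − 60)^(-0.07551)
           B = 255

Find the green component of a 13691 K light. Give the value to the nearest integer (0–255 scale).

208

t = 13691/100 = 136.91; the t > 66 branch applies.
G = 288.1·(136.91 − 60)^(-0.07551) = 288.1·76.91^(-0.07551) = 288.1·0.72043 = 207.555.
Rounded: 208.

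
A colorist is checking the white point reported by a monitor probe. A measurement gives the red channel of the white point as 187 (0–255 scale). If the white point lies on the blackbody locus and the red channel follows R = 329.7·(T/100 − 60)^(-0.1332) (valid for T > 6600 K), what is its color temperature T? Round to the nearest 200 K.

(t − 60)^(-0.1332) = 187/329.7 = 0.56718.
t − 60 = 0.56718^(1/-0.1332) = 0.56718^(-7.508) = 70.620, so t = 130.620.
T = 100·t = 13062 K → 13000 K to the nearest 200 K.

13000 K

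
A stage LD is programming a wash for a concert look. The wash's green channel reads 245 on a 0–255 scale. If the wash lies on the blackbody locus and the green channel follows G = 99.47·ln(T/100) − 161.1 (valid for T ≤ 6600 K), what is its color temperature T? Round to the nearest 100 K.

ln t = (245 + 161.1) / 99.47 = 4.0826.
t = e^4.0826 = 59.302.
T = 100·t = 5930 K → 5900 K to the nearest 100 K.

5900 K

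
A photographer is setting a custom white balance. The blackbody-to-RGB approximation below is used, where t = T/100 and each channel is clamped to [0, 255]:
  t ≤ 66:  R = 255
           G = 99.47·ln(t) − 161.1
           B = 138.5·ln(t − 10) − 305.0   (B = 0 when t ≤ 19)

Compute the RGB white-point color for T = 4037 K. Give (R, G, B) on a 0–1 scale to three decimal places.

t = 4037/100 = 40.37; the t ≤ 66 branch applies.
R = 255 by definition for t ≤ 66.
G = 99.47·ln 40.37 − 161.1 = 99.47·3.6981 − 161.1 = 206.749.
B = 138.5·ln(40.37 − 10) − 305.0 = 138.5·ln 30.37 − 305.0 = 138.5·3.4135 − 305.0 = 167.764.
Dividing each by 255: (1.0000, 0.8108, 0.6579) → (1.000, 0.811, 0.658).

(1.000, 0.811, 0.658)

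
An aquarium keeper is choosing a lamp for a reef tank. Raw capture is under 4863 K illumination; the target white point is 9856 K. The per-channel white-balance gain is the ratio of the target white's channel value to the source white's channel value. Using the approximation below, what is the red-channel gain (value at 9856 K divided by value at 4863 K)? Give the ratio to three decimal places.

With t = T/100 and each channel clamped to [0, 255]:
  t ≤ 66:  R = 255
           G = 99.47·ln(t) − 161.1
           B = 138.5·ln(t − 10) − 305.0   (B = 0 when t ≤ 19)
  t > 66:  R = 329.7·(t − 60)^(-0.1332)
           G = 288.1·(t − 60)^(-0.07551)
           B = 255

0.795

At 4863 K (t = 48.63):
  R = 255 by definition for t ≤ 66.
At 9856 K (t = 98.56):
  R = 329.7·(98.56 − 60)^(-0.1332) = 329.7·38.56^(-0.1332) = 329.7·0.61479 = 202.696.
Gain = 202.696 / 255.000 = 0.7949 → 0.795.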